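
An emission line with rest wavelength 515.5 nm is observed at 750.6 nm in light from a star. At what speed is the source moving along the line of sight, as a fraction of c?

0.359

λ'/λ₀ = 1.4561 > 1 (redshift), so the source is receding.
λ'/λ₀ = √((1 + β)/(1 − β)) for a receding source ⇒ β = (r² − 1)/(r² + 1) with r = λ'/λ₀.
β = (2.1201 − 1)/(2.1201 + 1) ≈ 0.359.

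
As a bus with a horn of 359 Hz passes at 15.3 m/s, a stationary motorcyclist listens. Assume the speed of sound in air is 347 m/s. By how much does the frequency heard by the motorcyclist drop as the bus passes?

31.7 Hz

Approaching: f₁ = f · v/(v − v_s) = 359 × 347/331.7 ≈ 375.6 Hz.
Receding: f₂ = f · v/(v + v_s) = 359 × 347/362.3 ≈ 343.8 Hz.
Drop: f₁ − f₂ = 2f·v·v_s/(v² − v_s²) = 2 × 359 × 347 × 15.3/(347² − 15.3²) ≈ 31.7 Hz.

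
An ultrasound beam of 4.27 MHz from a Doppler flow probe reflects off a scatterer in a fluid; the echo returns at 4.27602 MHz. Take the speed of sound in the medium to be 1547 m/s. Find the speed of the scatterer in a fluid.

Double Doppler shift off a moving reflector: f₂ = f₀ · (v + u)/(v − u) (u > 0 toward emitter).
Rearranging, u = v · (f₂ − f₀)/(f₂ + f₀) = 1547 × 0.00602/8.54602 ≈ 1.09 m/s.
So the scatterer in a fluid is moving at 1.09 m/s toward the emitter.

1.09 m/s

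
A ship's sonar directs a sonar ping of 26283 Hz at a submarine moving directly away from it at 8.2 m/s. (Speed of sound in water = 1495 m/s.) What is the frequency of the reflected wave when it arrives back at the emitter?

25996 Hz

At the submarine (a moving observer), f₁ = f₀ · (v − u)/v = 26283 × 1486.8/1495 ≈ 26139 Hz.
On reflection it acts as a source moving away from the stationary detector: f₂ = f₁ · v/(v + u) = 26139 × 1495/1503.2 ≈ 25996 Hz.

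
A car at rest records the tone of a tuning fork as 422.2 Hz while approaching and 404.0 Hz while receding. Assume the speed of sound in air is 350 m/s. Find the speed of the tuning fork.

f₁/f₂ = (v + v_s)/(v − v_s), so v_s = v · (f₁ − f₂)/(f₁ + f₂).
v_s = 350 × (422.2 − 404.0)/(422.2 + 404.0) = 350 × 18.2/826.2 ≈ 7.7 m/s.

7.7 m/s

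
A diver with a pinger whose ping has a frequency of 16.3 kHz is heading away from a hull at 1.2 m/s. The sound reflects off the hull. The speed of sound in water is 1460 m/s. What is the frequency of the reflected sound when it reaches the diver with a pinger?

The hull receives the sound from a moving source: f₁ = f₀ · v/(v + v_e) = 16.3 × 1460/1461.2 ≈ 16.29 kHz.
On the return leg the diver with a pinger is a moving observer: f₂ = f₁ · (v − v_e)/v = 16.29 × 1458.8/1460 ≈ 16.27 kHz.
Equivalently f₂ = f₀ · (v − v_e)/(v + v_e).

16.27 kHz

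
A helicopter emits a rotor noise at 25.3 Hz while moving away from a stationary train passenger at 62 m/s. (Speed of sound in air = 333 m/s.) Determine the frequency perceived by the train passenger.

21.3 Hz

Moving source, stationary observer: f' = f · v/(v + v_s) since the source is receding.
f' = 25.3 × 333/(333 + 62) = 25.3 × 333/395 ≈ 21.3 Hz.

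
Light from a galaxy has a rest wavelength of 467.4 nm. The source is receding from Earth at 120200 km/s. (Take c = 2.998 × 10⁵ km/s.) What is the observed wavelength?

β = v/c = 120200/299800 = 0.4009.
Relativistic Doppler for wavelength: λ' = λ₀ · √((1 + β)/(1 − β)).
λ' = 467.4 × √(1.4009/0.5991) = 467.4 × 1.52923 ≈ 714.8 nm.

714.8 nm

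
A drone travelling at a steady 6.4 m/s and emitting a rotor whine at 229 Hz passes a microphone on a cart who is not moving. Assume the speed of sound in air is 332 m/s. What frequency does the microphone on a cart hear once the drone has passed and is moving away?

225 Hz

Receding: f₂ = f · v/(v + v_s) = 229 × 332/338.4 ≈ 225 Hz.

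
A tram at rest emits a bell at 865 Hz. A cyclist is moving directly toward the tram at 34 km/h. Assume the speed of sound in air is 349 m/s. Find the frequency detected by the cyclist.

34 km/h = 9.444 m/s.
Only the observer moves, toward the source, so f' = f · (v + v_o)/v.
f' = 865 × (349 + 9.444)/349 = 865 × 358.44/349 ≈ 888 Hz.

888 Hz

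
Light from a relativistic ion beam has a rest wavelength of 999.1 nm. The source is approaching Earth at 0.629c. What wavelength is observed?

476.8 nm

Relativistic Doppler for wavelength: λ' = λ₀ · √((1 − β)/(1 + β)).
λ' = 999.1 × √(0.3710/1.6290) = 999.1 × 0.47723 ≈ 476.8 nm.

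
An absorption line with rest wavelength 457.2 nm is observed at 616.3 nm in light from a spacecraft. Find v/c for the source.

λ'/λ₀ = 1.3480 > 1 (redshift), so the source is receding.
λ'/λ₀ = √((1 + β)/(1 − β)) for a receding source ⇒ β = (r² − 1)/(r² + 1) with r = λ'/λ₀.
β = (1.8171 − 1)/(1.8171 + 1) ≈ 0.290.

0.290c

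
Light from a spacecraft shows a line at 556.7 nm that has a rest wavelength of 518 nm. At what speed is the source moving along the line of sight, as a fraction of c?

0.072c

λ'/λ₀ = 1.0747 > 1 (redshift), so the source is receding.
λ'/λ₀ = √((1 + β)/(1 − β)) for a receding source ⇒ β = (r² − 1)/(r² + 1) with r = λ'/λ₀.
β = (1.1550 − 1)/(1.1550 + 1) ≈ 0.072.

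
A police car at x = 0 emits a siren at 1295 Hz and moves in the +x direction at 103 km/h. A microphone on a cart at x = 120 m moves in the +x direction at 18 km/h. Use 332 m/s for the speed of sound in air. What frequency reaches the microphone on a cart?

103 km/h = 28.61 m/s; 18 km/h = 5 m/s.
The observer lies on the +x side, so the source is heading toward the observer and the observer is heading away from the source.
Both move, so f' = f · (v − v_o)/(v − v_s).
f' = 1295 × (332 − 5)/(332 − 28.61) = 1295 × 327/303.39 ≈ 1396 Hz.

1396 Hz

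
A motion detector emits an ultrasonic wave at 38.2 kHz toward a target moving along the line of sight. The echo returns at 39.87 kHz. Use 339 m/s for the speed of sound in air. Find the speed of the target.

7.3 m/s

Double Doppler shift off a moving reflector: f₂ = f₀ · (v + u)/(v − u) (u > 0 toward emitter).
Rearranging, u = v · (f₂ − f₀)/(f₂ + f₀) = 339 × 1.67/78.07 ≈ 7.3 m/s.
So the target is moving at 7.3 m/s toward the emitter.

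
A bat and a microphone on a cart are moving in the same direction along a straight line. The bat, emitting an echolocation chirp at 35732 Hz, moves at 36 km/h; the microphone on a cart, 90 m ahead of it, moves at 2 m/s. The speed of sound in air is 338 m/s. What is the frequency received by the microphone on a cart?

36 km/h = 10 m/s.
The microphone on a cart is ahead, so the bat is moving toward it while the microphone on a cart is moving away from the bat.
General Doppler shift: f' = f · (v − v_o)/(v − v_s).
f' = 35732 × (338 − 2)/(338 − 10) = 35732 × 336/328 ≈ 36604 Hz.

36604 Hz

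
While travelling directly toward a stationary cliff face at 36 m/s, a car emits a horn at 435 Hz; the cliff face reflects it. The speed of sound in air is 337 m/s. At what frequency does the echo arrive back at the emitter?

539 Hz

The cliff face receives the sound from a moving source: f₁ = f₀ · v/(v − v_e) = 435 × 337/301 ≈ 487 Hz.
On the return leg the car is a moving observer: f₂ = f₁ · (v + v_e)/v = 487 × 373/337 ≈ 539 Hz.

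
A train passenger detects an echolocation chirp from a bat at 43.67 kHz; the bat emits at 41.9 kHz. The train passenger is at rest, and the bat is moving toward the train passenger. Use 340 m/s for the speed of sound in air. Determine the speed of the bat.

f' = f · v/(v − v_s) ⇒ v_s = v · |1 − f/f'|.
v_s = 340 × |1 − 41.9/43.67| = 340 × 0.04053 ≈ 13.8 m/s.

13.8 m/s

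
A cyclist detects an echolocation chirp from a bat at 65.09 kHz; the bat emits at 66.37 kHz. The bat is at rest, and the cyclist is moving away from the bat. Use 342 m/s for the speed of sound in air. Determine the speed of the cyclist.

f' = f · (v − v_o)/v ⇒ v_o = v · |f'/f − 1|.
v_o = 342 × |65.09/66.37 − 1| = 342 × 0.01929 ≈ 6.6 m/s.

6.6 m/s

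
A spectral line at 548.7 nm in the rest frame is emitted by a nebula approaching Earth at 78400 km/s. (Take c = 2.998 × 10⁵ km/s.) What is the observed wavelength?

β = v/c = 78400/299800 = 0.2615.
Relativistic Doppler for wavelength: λ' = λ₀ · √((1 − β)/(1 + β)).
λ' = 548.7 × √(0.7385/1.2615) = 548.7 × 0.76512 ≈ 419.8 nm.

419.8 nm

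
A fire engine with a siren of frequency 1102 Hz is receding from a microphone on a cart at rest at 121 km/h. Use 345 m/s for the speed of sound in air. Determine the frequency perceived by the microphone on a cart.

121 km/h = 33.61 m/s.
Moving source, stationary observer: f' = f · v/(v + v_s) since the source is receding.
f' = 1102 × 345/(345 + 33.61) = 1102 × 345/378.6 ≈ 1004 Hz.

1004 Hz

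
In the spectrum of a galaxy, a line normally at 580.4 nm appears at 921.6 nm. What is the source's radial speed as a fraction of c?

0.432c

λ'/λ₀ = 1.5879 > 1 (redshift), so the source is receding.
λ'/λ₀ = √((1 + β)/(1 − β)) for a receding source ⇒ β = (r² − 1)/(r² + 1) with r = λ'/λ₀.
β = (2.5213 − 1)/(2.5213 + 1) ≈ 0.432.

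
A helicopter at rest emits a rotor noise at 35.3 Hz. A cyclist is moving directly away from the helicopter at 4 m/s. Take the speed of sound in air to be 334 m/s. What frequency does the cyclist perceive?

34.9 Hz

Moving observer, stationary source: f' = f · (v − v_o)/v.
f' = 35.3 × (334 − 4)/334 = 35.3 × 330/334 ≈ 34.9 Hz.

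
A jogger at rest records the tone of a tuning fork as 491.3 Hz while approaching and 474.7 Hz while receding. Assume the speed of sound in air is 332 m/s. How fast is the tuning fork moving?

5.7 m/s

f₁/f₂ = (v + v_s)/(v − v_s), so v_s = v · (f₁ − f₂)/(f₁ + f₂).
v_s = 332 × (491.3 − 474.7)/(491.3 + 474.7) = 332 × 16.6/966.0 ≈ 5.7 m/s.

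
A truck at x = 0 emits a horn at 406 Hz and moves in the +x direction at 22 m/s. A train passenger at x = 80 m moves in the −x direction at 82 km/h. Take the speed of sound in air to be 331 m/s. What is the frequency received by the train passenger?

465 Hz

82 km/h = 22.78 m/s.
The observer lies on the +x side, so the source is heading toward the observer and the observer is heading toward the source.
Both move, so f' = f · (v + v_o)/(v − v_s).
f' = 406 × (331 + 22.78)/(331 − 22) = 406 × 353.78/309 ≈ 465 Hz.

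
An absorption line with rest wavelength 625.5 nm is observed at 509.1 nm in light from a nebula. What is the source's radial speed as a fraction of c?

0.203c

λ'/λ₀ = 0.8139 < 1 (blueshift), so the source is approaching.
λ'/λ₀ = √((1 − β)/(1 + β)) for an approaching source ⇒ β = (1 − r²)/(1 + r²) with r = λ'/λ₀.
β = (1 − 0.6624)/(1 + 0.6624) ≈ 0.203.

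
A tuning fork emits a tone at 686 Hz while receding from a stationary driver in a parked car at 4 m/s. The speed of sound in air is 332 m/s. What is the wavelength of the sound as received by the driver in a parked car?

49.0 cm

Only the source moves, away from the listener, so f' = f · v/(v + v_s).
f' = 686 × 332/(332 + 4) ≈ 678 Hz.
λ' = v/f' = 332/677.833 ≈ 49.0 cm.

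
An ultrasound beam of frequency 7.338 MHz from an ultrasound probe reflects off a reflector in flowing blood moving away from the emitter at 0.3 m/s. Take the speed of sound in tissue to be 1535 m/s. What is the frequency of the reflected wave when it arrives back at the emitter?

The reflector in flowing blood first receives the wave as a moving observer: f₁ = f₀ · (v − u)/v = 7.338 × (1535 − 0.3)/1535 ≈ 7.337 MHz.
The reflection then acts as a moving source: f₂ = f₁ · v/(v + u) ≈ 7.335 MHz.
Equivalently f₂ = f₀ · (v − u)/(v + u).

7.335 MHz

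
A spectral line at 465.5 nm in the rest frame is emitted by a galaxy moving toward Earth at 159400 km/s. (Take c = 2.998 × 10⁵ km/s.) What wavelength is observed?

β = v/c = 159400/299800 = 0.5317.
Relativistic Doppler for wavelength: λ' = λ₀ · √((1 − β)/(1 + β)).
λ' = 465.5 × √(0.4683/1.5317) = 465.5 × 0.55295 ≈ 257.4 nm.

257.4 nm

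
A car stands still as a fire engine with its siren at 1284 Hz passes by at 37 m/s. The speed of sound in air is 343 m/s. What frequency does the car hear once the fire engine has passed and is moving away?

Receding: f₂ = f · v/(v + v_s) = 1284 × 343/380 ≈ 1159 Hz.

1159 Hz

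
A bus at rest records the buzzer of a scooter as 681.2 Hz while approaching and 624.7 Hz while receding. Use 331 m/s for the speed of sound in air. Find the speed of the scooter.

f₁/f₂ = (v + v_s)/(v − v_s), so v_s = v · (f₁ − f₂)/(f₁ + f₂).
v_s = 331 × (681.2 − 624.7)/(681.2 + 624.7) = 331 × 56.5/1305.9 ≈ 14.3 m/s.

14.3 m/s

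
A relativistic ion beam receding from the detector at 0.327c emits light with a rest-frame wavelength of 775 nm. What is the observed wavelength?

1088.3 nm

Relativistic Doppler for wavelength: λ' = λ₀ · √((1 + β)/(1 − β)).
λ' = 775 × √(1.3270/0.6730) = 775 × 1.40420 ≈ 1088.3 nm.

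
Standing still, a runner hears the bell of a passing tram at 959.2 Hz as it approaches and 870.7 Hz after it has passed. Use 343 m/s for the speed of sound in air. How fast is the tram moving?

f₁/f₂ = (v + v_s)/(v − v_s), so v_s = v · (f₁ − f₂)/(f₁ + f₂).
v_s = 343 × (959.2 − 870.7)/(959.2 + 870.7) = 343 × 88.5/1829.9 ≈ 16.6 m/s.

16.6 m/s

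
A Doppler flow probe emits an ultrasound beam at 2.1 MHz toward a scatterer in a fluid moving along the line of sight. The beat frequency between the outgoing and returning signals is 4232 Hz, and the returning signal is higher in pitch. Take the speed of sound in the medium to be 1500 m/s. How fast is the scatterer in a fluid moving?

Double Doppler shift off a moving reflector: f₂ = f₀ · (v + u)/(v − u) (u > 0 toward emitter).
Returning signal is higher, so f₂ = f₀ + Δf = 2100000 + 4232 = 2104232 Hz.
Rearranging, u = v · (f₂ − f₀)/(f₂ + f₀) = 1500 × 4232/4204232 ≈ 1.51 m/s.
So the scatterer in a fluid is moving at 1.51 m/s toward the emitter.

1.51 m/s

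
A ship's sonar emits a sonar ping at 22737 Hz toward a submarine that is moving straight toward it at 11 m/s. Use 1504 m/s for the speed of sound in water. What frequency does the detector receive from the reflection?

The submarine first receives the wave as a moving observer: f₁ = f₀ · (v + u)/v = 22737 × (1504 + 11)/1504 ≈ 22903 Hz.
On reflection it acts as a source moving toward the stationary detector: f₂ = f₁ · v/(v − u) = 22903 × 1504/1493 ≈ 23072 Hz.

23072 Hz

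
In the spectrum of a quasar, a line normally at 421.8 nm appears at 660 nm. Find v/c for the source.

λ'/λ₀ = 1.5647 > 1 (redshift), so the source is receding.
λ'/λ₀ = √((1 + β)/(1 − β)) for a receding source ⇒ β = (r² − 1)/(r² + 1) with r = λ'/λ₀.
β = (2.4484 − 1)/(2.4484 + 1) ≈ 0.420.

0.420c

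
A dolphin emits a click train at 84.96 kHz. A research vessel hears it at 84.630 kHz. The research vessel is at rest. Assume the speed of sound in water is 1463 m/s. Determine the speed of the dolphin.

5.7 m/s

f' < f, so the dolphin is receding.
f' = f · v/(v + v_s) ⇒ v_s = v · |1 − f/f'|.
v_s = 1463 × |1 − 84.96/84.630| = 1463 × 0.003899 ≈ 5.7 m/s.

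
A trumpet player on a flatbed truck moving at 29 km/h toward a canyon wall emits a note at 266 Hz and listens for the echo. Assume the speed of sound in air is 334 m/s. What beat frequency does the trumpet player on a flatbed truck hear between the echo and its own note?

29 km/h = 8.056 m/s.
The canyon wall receives the sound from a moving source: f₁ = f₀ · v/(v − v_e) = 266 × 334/325.94 ≈ 272.57 Hz.
On the return leg the trumpet player on a flatbed truck is a moving observer: f₂ = f₁ · (v + v_e)/v = 272.57 × 342.06/334 ≈ 279.15 Hz.
Beat against the emitted tone: |f₂ − f₀| = 2v_e·f₀/(v − v_e) = 2 × 8.056 × 266/325.94 ≈ 13.1 Hz.

13.1 Hz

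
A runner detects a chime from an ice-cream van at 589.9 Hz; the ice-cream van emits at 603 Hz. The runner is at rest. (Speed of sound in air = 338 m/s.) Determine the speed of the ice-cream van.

f' < f, so the ice-cream van is receding.
f' = f · v/(v + v_s) ⇒ v_s = v · |1 − f/f'|.
v_s = 338 × |1 − 603/589.9| = 338 × 0.02221 ≈ 7.5 m/s.

7.5 m/s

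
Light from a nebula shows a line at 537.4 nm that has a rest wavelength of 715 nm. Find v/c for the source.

0.278c

λ'/λ₀ = 0.7516 < 1 (blueshift), so the source is approaching.
λ'/λ₀ = √((1 − β)/(1 + β)) for an approaching source ⇒ β = (1 − r²)/(1 + r²) with r = λ'/λ₀.
β = (1 − 0.5649)/(1 + 0.5649) ≈ 0.278.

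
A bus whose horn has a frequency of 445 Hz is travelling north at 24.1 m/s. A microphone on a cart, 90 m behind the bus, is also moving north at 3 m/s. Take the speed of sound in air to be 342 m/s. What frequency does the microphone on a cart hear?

419 Hz

The microphone on a cart is behind, so the bus is moving away from it while the microphone on a cart is moving toward the bus.
With source receding and observer approaching, f' = f · (v + v_o)/(v + v_s).
f' = 445 × (342 + 3)/(342 + 24.1) = 445 × 345/366.1 ≈ 419 Hz.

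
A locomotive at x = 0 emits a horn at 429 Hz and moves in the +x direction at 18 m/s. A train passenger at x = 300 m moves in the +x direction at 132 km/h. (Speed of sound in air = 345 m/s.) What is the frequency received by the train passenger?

132 km/h = 36.67 m/s.
The observer lies on the +x side, so the source is heading toward the observer and the observer is heading away from the source.
General Doppler shift: f' = f · (v − v_o)/(v − v_s).
f' = 429 × (345 − 36.67)/(345 − 18) = 429 × 308.33/327 ≈ 405 Hz.

405 Hz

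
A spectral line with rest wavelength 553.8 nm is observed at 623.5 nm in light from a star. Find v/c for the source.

0.118c

λ'/λ₀ = 1.1259 > 1 (redshift), so the source is receding.
λ'/λ₀ = √((1 + β)/(1 − β)) for a receding source ⇒ β = (r² − 1)/(r² + 1) with r = λ'/λ₀.
β = (1.2676 − 1)/(1.2676 + 1) ≈ 0.118.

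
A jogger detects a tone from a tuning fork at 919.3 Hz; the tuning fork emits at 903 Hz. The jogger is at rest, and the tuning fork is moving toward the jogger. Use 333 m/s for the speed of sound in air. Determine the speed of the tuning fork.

f' = f · v/(v − v_s) ⇒ v_s = v · |1 − f/f'|.
v_s = 333 × |1 − 903/919.3| = 333 × 0.01773 ≈ 5.9 m/s.

5.9 m/s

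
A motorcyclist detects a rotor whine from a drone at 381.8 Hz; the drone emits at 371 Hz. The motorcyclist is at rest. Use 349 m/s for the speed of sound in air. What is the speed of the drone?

f' > f, so the drone is approaching.
f' = f · v/(v − v_s) ⇒ v_s = v · |1 − f/f'|.
v_s = 349 × |1 − 371/381.8| = 349 × 0.02829 ≈ 9.9 m/s.

9.9 m/s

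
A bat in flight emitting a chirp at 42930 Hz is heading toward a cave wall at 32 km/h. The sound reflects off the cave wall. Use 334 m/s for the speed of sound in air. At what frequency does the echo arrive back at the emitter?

32 km/h = 8.889 m/s.
The cave wall receives the sound from a moving source: f₁ = f₀ · v/(v − v_e) = 42930 × 334/325.11 ≈ 44104 Hz.
On the return leg the bat in flight is a moving observer: f₂ = f₁ · (v + v_e)/v = 44104 × 342.89/334 ≈ 45278 Hz.
Equivalently f₂ = f₀ · (v + v_e)/(v − v_e).

45278 Hz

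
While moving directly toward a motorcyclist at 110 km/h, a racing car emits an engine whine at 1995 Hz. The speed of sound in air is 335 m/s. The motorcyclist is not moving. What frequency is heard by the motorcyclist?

2195 Hz

110 km/h = 30.56 m/s.
With the source moving toward a stationary observer, f' = f · v/(v − v_s).
f' = 1995 × 335/(335 − 30.56) = 1995 × 335/304.4 ≈ 2195 Hz.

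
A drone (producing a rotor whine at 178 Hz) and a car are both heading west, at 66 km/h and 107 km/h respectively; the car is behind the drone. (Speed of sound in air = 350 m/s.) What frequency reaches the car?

66 km/h = 18.33 m/s; 107 km/h = 29.72 m/s.
The car is behind, so the drone is moving away from it while the car is moving toward the drone.
Both move, so f' = f · (v + v_o)/(v + v_s).
f' = 178 × (350 + 29.72)/(350 + 18.33) = 178 × 379.72/368.33 ≈ 184 Hz.

184 Hz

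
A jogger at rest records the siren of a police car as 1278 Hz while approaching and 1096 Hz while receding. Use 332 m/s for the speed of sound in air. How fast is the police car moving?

25 m/s

f₁/f₂ = (v + v_s)/(v − v_s), so v_s = v · (f₁ − f₂)/(f₁ + f₂).
v_s = 332 × (1278 − 1096)/(1278 + 1096) = 332 × 182/2374 ≈ 25 m/s.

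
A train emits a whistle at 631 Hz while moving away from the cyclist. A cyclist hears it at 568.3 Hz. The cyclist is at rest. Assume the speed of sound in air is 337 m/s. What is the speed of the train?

f' = f · v/(v + v_s) ⇒ v_s = v · |1 − f/f'|.
v_s = 337 × |1 − 631/568.3| = 337 × 0.1103 ≈ 37 m/s.

37 m/s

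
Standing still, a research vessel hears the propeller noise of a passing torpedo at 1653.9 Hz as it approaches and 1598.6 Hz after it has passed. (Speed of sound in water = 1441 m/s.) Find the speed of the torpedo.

24.5 m/s

f₁/f₂ = (v + v_s)/(v − v_s), so v_s = v · (f₁ − f₂)/(f₁ + f₂).
v_s = 1441 × (1653.9 − 1598.6)/(1653.9 + 1598.6) = 1441 × 55.3/3252.5 ≈ 24.5 m/s.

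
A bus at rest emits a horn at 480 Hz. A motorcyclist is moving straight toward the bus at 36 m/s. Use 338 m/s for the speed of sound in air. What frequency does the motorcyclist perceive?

Moving observer, stationary source: f' = f · (v + v_o)/v.
f' = 480 × (338 + 36)/338 = 480 × 374/338 ≈ 531 Hz.

531 Hz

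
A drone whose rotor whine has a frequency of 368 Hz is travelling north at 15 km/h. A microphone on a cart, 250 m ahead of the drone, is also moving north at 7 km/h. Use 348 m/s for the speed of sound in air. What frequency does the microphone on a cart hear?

370 Hz

15 km/h = 4.167 m/s; 7 km/h = 1.944 m/s.
The microphone on a cart is ahead, so the drone is moving toward it while the microphone on a cart is moving away from the drone.
Both move, so f' = f · (v − v_o)/(v − v_s).
f' = 368 × (348 − 1.944)/(348 − 4.167) = 368 × 346.06/343.83 ≈ 370 Hz.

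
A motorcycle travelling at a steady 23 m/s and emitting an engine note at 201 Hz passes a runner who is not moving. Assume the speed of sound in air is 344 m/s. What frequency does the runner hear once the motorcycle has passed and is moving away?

188 Hz

Receding: f₂ = f · v/(v + v_s) = 201 × 344/367 ≈ 188 Hz.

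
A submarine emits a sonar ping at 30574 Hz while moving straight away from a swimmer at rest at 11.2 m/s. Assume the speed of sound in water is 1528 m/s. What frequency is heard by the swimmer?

Moving source, stationary observer: f' = f · v/(v + v_s) since the source is receding.
f' = 30574 × 1528/(1528 + 11.2) = 30574 × 1528/1539 ≈ 30352 Hz.

30352 Hz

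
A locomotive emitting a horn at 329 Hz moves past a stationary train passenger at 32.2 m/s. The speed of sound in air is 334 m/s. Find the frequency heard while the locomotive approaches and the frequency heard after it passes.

364 Hz approaching; 300 Hz receding

Approaching: f₁ = f · v/(v − v_s) = 329 × 334/301.8 ≈ 364 Hz.
Receding: f₂ = f · v/(v + v_s) = 329 × 334/366.2 ≈ 300 Hz.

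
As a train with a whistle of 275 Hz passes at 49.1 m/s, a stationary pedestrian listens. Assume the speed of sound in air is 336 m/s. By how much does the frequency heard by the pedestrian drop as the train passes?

Approaching: f₁ = f · v/(v − v_s) = 275 × 336/286.9 ≈ 322.1 Hz.
Receding: f₂ = f · v/(v + v_s) = 275 × 336/385.1 ≈ 239.9 Hz.
Drop: f₁ − f₂ = 2f·v·v_s/(v² − v_s²) = 2 × 275 × 336 × 49.1/(336² − 49.1²) ≈ 82.1 Hz.

82.1 Hz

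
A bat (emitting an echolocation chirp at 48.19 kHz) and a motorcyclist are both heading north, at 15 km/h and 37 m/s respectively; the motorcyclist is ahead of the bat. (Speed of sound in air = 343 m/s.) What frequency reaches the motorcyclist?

15 km/h = 4.167 m/s.
The motorcyclist is ahead, so the bat is moving toward it while the motorcyclist is moving away from the bat.
With source approaching and observer receding, f' = f · (v − v_o)/(v − v_s).
f' = 48.19 × (343 − 37)/(343 − 4.167) = 48.19 × 306/338.83 ≈ 43.5 kHz.

43.5 kHz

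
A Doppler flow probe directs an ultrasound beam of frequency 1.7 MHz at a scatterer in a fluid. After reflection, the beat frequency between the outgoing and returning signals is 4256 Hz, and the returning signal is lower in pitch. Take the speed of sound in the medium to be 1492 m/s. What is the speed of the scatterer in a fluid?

Double Doppler shift off a moving reflector: f₂ = f₀ · (v + u)/(v − u) (u > 0 toward emitter).
Returning signal is lower, so f₂ = f₀ − Δf = 1700000 − 4256 = 1695744 Hz.
Rearranging, u = v · (f₂ − f₀)/(f₂ + f₀) = 1492 × -4256/3395744 ≈ -1.87 m/s.
So the scatterer in a fluid is moving at 1.87 m/s away from the emitter.

1.87 m/s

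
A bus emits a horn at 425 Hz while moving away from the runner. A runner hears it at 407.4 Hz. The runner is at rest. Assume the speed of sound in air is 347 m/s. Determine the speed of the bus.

f' = f · v/(v + v_s) ⇒ v_s = v · |1 − f/f'|.
v_s = 347 × |1 − 425/407.4| = 347 × 0.0432 ≈ 15.0 m/s.

15.0 m/s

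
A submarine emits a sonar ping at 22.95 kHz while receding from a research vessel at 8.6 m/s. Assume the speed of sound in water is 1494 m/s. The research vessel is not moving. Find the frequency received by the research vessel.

22.8 kHz

Moving source, stationary observer: f' = f · v/(v + v_s) since the source is receding.
f' = 22.95 × 1494/(1494 + 8.6) = 22.95 × 1494/1503 ≈ 22.8 kHz.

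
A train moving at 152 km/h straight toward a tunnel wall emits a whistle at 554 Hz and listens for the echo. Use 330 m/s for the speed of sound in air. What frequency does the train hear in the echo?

717 Hz

152 km/h = 42.22 m/s.
The tunnel wall receives the sound from a moving source: f₁ = f₀ · v/(v − v_e) = 554 × 330/287.78 ≈ 635 Hz.
On the return leg the train is a moving observer: f₂ = f₁ · (v + v_e)/v = 635 × 372.22/330 ≈ 717 Hz.
Equivalently f₂ = f₀ · (v + v_e)/(v − v_e).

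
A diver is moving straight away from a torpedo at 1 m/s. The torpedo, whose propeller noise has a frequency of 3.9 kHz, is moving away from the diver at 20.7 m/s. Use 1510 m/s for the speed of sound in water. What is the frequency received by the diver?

Both move, so f' = f · (v − v_o)/(v + v_s).
f' = 3.9 × (1510 − 1)/(1510 + 20.7) = 3.9 × 1509/1530.7 ≈ 3.84 kHz.

3.84 kHz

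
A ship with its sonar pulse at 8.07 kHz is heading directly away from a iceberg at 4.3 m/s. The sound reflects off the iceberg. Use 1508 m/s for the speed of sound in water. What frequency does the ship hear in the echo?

8.02 kHz

The iceberg receives the sound from a moving source: f₁ = f₀ · v/(v + v_e) = 8.07 × 1508/1512.3 ≈ 8.05 kHz.
On the return leg the ship is a moving observer: f₂ = f₁ · (v − v_e)/v = 8.05 × 1503.7/1508 ≈ 8.02 kHz.
Equivalently f₂ = f₀ · (v − v_e)/(v + v_e).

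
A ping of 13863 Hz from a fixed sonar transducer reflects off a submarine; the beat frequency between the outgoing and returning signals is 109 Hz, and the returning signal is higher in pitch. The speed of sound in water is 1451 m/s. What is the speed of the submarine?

5.7 m/s

Double Doppler shift off a moving reflector: f₂ = f₀ · (v + u)/(v − u) (u > 0 toward emitter).
Returning signal is higher, so f₂ = f₀ + Δf = 13863 + 109 = 13972 Hz.
Rearranging, u = v · (f₂ − f₀)/(f₂ + f₀) = 1451 × 109/27835 ≈ 5.7 m/s.
So the submarine is moving at 5.7 m/s toward the emitter.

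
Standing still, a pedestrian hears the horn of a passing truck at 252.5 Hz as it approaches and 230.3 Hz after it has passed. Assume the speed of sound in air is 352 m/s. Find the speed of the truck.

16.2 m/s

f₁/f₂ = (v + v_s)/(v − v_s), so v_s = v · (f₁ − f₂)/(f₁ + f₂).
v_s = 352 × (252.5 − 230.3)/(252.5 + 230.3) = 352 × 22.2/482.8 ≈ 16.2 m/s.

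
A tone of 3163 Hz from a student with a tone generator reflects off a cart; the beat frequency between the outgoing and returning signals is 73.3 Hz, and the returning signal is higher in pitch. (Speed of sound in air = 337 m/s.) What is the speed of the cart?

3.9 m/s

Double Doppler shift off a moving reflector: f₂ = f₀ · (v + u)/(v − u) (u > 0 toward emitter).
Returning signal is higher, so f₂ = f₀ + Δf = 3163 + 73.3 = 3236.3 Hz.
Rearranging, u = v · (f₂ − f₀)/(f₂ + f₀) = 337 × 73.3/6399.3 ≈ 3.9 m/s.
So the cart is moving at 3.9 m/s toward the emitter.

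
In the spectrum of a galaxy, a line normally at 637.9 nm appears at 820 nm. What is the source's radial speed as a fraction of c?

0.246c

λ'/λ₀ = 1.2855 > 1 (redshift), so the source is receding.
λ'/λ₀ = √((1 + β)/(1 − β)) for a receding source ⇒ β = (r² − 1)/(r² + 1) with r = λ'/λ₀.
β = (1.6524 − 1)/(1.6524 + 1) ≈ 0.246.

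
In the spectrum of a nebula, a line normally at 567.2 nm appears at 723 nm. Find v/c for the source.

0.238

λ'/λ₀ = 1.2747 > 1 (redshift), so the source is receding.
λ'/λ₀ = √((1 + β)/(1 − β)) for a receding source ⇒ β = (r² − 1)/(r² + 1) with r = λ'/λ₀.
β = (1.6248 − 1)/(1.6248 + 1) ≈ 0.238.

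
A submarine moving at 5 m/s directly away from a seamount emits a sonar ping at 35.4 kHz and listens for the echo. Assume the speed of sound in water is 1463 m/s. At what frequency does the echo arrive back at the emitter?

The seamount receives the sound from a moving source: f₁ = f₀ · v/(v + v_e) = 35.4 × 1463/1468 ≈ 35.3 kHz.
On the return leg the submarine is a moving observer: f₂ = f₁ · (v − v_e)/v = 35.3 × 1458/1463 ≈ 35.2 kHz.

35.2 kHz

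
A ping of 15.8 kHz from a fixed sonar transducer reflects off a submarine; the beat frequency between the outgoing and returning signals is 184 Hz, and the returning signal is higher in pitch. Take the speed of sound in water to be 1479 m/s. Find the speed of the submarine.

Double Doppler shift off a moving reflector: f₂ = f₀ · (v + u)/(v − u) (u > 0 toward emitter).
Returning signal is higher, so f₂ = f₀ + Δf = 15800 + 184 = 15984 Hz.
Rearranging, u = v · (f₂ − f₀)/(f₂ + f₀) = 1479 × 184/31784 ≈ 8.6 m/s.
So the submarine is moving at 8.6 m/s toward the emitter.

8.6 m/s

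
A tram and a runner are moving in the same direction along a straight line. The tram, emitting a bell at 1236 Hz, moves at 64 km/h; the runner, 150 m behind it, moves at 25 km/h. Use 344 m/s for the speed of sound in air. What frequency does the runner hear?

1199 Hz

64 km/h = 17.78 m/s; 25 km/h = 6.944 m/s.
The runner is behind, so the tram is moving away from it while the runner is moving toward the tram.
General Doppler shift: f' = f · (v + v_o)/(v + v_s).
f' = 1236 × (344 + 6.944)/(344 + 17.78) = 1236 × 350.94/361.78 ≈ 1199 Hz.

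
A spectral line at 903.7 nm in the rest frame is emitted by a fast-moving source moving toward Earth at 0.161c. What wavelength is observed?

768.2 nm

Relativistic Doppler for wavelength: λ' = λ₀ · √((1 − β)/(1 + β)).
λ' = 903.7 × √(0.8390/1.1610) = 903.7 × 0.85009 ≈ 768.2 nm.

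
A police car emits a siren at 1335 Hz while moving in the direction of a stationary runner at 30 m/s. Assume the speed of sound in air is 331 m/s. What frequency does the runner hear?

1468 Hz

Only the source moves, toward the listener, so f' = f · v/(v − v_s).
f' = 1335 × 331/(331 − 30) = 1335 × 331/301 ≈ 1468 Hz.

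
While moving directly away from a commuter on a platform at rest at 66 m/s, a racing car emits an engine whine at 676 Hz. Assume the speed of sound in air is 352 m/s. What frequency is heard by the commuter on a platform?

With the source moving away from a stationary observer, f' = f · v/(v + v_s).
f' = 676 × 352/(352 + 66) = 676 × 352/418 ≈ 569 Hz.

569 Hz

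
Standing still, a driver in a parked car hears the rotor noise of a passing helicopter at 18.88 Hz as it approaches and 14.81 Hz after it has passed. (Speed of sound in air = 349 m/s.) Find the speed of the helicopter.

42 m/s

f₁/f₂ = (v + v_s)/(v − v_s), so v_s = v · (f₁ − f₂)/(f₁ + f₂).
v_s = 349 × (18.88 − 14.81)/(18.88 + 14.81) = 349 × 4.07/33.69 ≈ 42 m/s.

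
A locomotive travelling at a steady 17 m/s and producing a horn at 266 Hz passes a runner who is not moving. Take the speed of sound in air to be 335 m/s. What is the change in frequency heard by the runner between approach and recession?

27.1 Hz

Approaching: f₁ = f · v/(v − v_s) = 266 × 335/318 ≈ 280.2 Hz.
Receding: f₂ = f · v/(v + v_s) = 266 × 335/352 ≈ 253.2 Hz.
Drop: f₁ − f₂ = 2f·v·v_s/(v² − v_s²) = 2 × 266 × 335 × 17/(335² − 17²) ≈ 27.1 Hz.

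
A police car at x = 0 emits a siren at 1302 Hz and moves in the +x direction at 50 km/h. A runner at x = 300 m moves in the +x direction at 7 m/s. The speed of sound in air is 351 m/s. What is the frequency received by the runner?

1329 Hz

50 km/h = 13.89 m/s.
The observer lies on the +x side, so the source is heading toward the observer and the observer is heading away from the source.
Both move, so f' = f · (v − v_o)/(v − v_s).
f' = 1302 × (351 − 7)/(351 − 13.89) = 1302 × 344/337.11 ≈ 1329 Hz.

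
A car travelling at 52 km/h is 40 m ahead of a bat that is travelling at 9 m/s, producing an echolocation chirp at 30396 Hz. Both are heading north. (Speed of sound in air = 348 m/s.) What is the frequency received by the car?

29908 Hz

52 km/h = 14.44 m/s.
The car is ahead, so the bat is moving toward it while the car is moving away from the bat.
General Doppler shift: f' = f · (v − v_o)/(v − v_s).
f' = 30396 × (348 − 14.44)/(348 − 9) = 30396 × 333.56/339 ≈ 29908 Hz.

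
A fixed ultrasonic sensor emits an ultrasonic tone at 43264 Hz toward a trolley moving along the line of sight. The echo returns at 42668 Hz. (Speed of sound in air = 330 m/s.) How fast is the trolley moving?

2.29 m/s

Double Doppler shift off a moving reflector: f₂ = f₀ · (v + u)/(v − u) (u > 0 toward emitter).
Rearranging, u = v · (f₂ − f₀)/(f₂ + f₀) = 330 × -596/85932 ≈ -2.29 m/s.
So the trolley is moving at 2.29 m/s away from the emitter.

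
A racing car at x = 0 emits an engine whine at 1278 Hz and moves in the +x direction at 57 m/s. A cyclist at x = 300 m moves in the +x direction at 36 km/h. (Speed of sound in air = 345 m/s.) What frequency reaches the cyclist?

36 km/h = 10 m/s.
The observer lies on the +x side, so the source is heading toward the observer and the observer is heading away from the source.
Both move, so f' = f · (v − v_o)/(v − v_s).
f' = 1278 × (345 − 10)/(345 − 57) = 1278 × 335/288 ≈ 1487 Hz.

1487 Hz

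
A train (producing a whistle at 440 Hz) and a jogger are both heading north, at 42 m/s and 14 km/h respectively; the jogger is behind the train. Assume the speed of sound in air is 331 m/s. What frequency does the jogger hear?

14 km/h = 3.889 m/s.
The jogger is behind, so the train is moving away from it while the jogger is moving toward the train.
With source receding and observer approaching, f' = f · (v + v_o)/(v + v_s).
f' = 440 × (331 + 3.889)/(331 + 42) = 440 × 334.89/373 ≈ 395 Hz.

395 Hz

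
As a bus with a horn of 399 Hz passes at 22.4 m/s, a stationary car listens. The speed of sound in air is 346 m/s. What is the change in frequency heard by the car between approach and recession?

51.9 Hz

Approaching: f₁ = f · v/(v − v_s) = 399 × 346/323.6 ≈ 426.6 Hz.
Receding: f₂ = f · v/(v + v_s) = 399 × 346/368.4 ≈ 374.7 Hz.
Drop: f₁ − f₂ = 2f·v·v_s/(v² − v_s²) = 2 × 399 × 346 × 22.4/(346² − 22.4²) ≈ 51.9 Hz.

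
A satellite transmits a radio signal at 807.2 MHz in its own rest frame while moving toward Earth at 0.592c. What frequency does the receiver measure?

1594.5 MHz

Relativistic Doppler for frequency: f' = f₀ · √((1 + β)/(1 − β)).
f' = 807.2 × √(1.5920/0.4080) = 807.2 × 1.97534 ≈ 1594.5 MHz.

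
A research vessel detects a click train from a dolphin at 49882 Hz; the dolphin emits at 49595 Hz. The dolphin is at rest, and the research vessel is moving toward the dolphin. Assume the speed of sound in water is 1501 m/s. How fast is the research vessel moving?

8.7 m/s

f' = f · (v + v_o)/v ⇒ v_o = v · |f'/f − 1|.
v_o = 1501 × |49882/49595 − 1| = 1501 × 0.005787 ≈ 8.7 m/s.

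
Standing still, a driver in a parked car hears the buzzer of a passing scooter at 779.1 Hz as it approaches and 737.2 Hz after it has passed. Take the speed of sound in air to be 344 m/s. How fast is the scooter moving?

9.5 m/s

f₁/f₂ = (v + v_s)/(v − v_s), so v_s = v · (f₁ − f₂)/(f₁ + f₂).
v_s = 344 × (779.1 − 737.2)/(779.1 + 737.2) = 344 × 41.9/1516.3 ≈ 9.5 m/s.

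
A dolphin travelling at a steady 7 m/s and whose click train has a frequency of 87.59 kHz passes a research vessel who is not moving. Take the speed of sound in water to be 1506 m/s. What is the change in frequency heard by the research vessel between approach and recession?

0.814 kHz

Approaching: f₁ = f · v/(v − v_s) = 87.59 × 1506/1499 ≈ 87.999 kHz.
Receding: f₂ = f · v/(v + v_s) = 87.59 × 1506/1513 ≈ 87.185 kHz.
Drop: f₁ − f₂ = 2f·v·v_s/(v² − v_s²) = 2 × 87.59 × 1506 × 7/(1506² − 7²) ≈ 0.814 kHz.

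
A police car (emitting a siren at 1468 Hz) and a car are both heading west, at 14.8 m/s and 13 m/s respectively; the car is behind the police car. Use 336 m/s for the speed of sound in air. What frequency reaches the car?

The car is behind, so the police car is moving away from it while the car is moving toward the police car.
General Doppler shift: f' = f · (v + v_o)/(v + v_s).
f' = 1468 × (336 + 13)/(336 + 14.8) = 1468 × 349/350.8 ≈ 1460 Hz.

1460 Hz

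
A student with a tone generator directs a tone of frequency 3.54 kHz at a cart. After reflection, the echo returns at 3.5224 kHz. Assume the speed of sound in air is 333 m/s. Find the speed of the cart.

0.83 m/s

Double Doppler shift off a moving reflector: f₂ = f₀ · (v + u)/(v − u) (u > 0 toward emitter).
Rearranging, u = v · (f₂ − f₀)/(f₂ + f₀) = 333 × -0.0176/7.0624 ≈ -0.83 m/s.
So the cart is moving at 0.83 m/s away from the emitter.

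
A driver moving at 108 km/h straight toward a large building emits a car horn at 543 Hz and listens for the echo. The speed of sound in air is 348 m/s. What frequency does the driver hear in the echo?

645 Hz

108 km/h = 30 m/s.
The large building receives the sound from a moving source: f₁ = f₀ · v/(v − v_e) = 543 × 348/318 ≈ 594 Hz.
On the return leg the driver is a moving observer: f₂ = f₁ · (v + v_e)/v = 594 × 378/348 ≈ 645 Hz.
Equivalently f₂ = f₀ · (v + v_e)/(v − v_e).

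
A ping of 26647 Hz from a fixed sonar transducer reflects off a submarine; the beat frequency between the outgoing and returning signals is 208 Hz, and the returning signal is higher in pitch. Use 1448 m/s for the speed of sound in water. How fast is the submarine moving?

Double Doppler shift off a moving reflector: f₂ = f₀ · (v + u)/(v − u) (u > 0 toward emitter).
Returning signal is higher, so f₂ = f₀ + Δf = 26647 + 208 = 26855 Hz.
Rearranging, u = v · (f₂ − f₀)/(f₂ + f₀) = 1448 × 208/53502 ≈ 5.6 m/s.
So the submarine is moving at 5.6 m/s toward the emitter.

5.6 m/s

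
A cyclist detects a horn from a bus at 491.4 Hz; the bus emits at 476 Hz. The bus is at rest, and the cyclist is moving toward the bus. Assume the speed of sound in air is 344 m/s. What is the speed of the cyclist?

f' = f · (v + v_o)/v ⇒ v_o = v · |f'/f − 1|.
v_o = 344 × |491.4/476 − 1| = 344 × 0.03235 ≈ 11.1 m/s.

11.1 m/s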